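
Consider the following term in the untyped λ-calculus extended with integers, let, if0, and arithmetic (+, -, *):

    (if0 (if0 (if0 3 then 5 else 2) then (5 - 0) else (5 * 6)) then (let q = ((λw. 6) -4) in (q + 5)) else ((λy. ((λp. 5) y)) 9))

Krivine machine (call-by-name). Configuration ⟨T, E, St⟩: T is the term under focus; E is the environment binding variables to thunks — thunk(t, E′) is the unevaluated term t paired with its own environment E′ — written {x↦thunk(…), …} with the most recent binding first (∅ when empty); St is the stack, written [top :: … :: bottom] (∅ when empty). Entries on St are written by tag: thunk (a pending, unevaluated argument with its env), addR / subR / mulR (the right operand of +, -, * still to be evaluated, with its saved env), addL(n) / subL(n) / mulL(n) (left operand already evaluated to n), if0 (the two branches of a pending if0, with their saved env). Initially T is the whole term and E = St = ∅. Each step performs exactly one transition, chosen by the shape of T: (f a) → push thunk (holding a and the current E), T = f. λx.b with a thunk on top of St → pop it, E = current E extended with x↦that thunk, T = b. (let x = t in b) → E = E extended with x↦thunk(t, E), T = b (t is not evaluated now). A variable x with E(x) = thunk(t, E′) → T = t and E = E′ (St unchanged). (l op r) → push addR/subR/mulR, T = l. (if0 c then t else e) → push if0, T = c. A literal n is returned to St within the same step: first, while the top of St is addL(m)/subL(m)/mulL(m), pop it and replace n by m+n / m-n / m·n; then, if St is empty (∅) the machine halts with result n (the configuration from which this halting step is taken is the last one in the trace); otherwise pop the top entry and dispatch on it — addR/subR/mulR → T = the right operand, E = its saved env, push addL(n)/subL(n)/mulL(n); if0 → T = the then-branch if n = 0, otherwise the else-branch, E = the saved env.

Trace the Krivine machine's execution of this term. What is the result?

Answer: 5

Execution trace:
t=0: <T=(if0 (if0 (if0 3 then 5 else 2) then (5 - 0) else (5 * 6)) then (let q = ((λw. 6) -4) in (q + 5)) else ((λy. ((λp. 5) y)) 9)), E=∅, St=∅>
t=1: <T=(if0 (if0 3 then 5 else 2) then (5 - 0) else (5 * 6)), E=∅, St=[if0]>
t=2: <T=(if0 3 then 5 else 2), E=∅, St=[if0 :: if0]>
t=3: <T=3, E=∅, St=[if0 :: if0 :: if0]>
t=4: <T=2, E=∅, St=[if0 :: if0]>
t=5: <T=(5 * 6), E=∅, St=[if0]>
t=6: <T=5, E=∅, St=[mulR :: if0]>
t=7: <T=6, E=∅, St=[mulL(5) :: if0]>
t=8: <T=((λy. ((λp. 5) y)) 9), E=∅, St=∅>
t=9: <T=(λy. ((λp. 5) y)), E=∅, St=[thunk]>
t=10: <T=((λp. 5) y), E={y↦thunk(9, ∅)}, St=∅>
t=11: <T=(λp. 5), E={y↦thunk(9, ∅)}, St=[thunk]>
t=12: <T=5, E={p↦thunk(y, {y↦thunk(9, ∅)}), y↦thunk(9, ∅)}, St=∅>
→ final value 5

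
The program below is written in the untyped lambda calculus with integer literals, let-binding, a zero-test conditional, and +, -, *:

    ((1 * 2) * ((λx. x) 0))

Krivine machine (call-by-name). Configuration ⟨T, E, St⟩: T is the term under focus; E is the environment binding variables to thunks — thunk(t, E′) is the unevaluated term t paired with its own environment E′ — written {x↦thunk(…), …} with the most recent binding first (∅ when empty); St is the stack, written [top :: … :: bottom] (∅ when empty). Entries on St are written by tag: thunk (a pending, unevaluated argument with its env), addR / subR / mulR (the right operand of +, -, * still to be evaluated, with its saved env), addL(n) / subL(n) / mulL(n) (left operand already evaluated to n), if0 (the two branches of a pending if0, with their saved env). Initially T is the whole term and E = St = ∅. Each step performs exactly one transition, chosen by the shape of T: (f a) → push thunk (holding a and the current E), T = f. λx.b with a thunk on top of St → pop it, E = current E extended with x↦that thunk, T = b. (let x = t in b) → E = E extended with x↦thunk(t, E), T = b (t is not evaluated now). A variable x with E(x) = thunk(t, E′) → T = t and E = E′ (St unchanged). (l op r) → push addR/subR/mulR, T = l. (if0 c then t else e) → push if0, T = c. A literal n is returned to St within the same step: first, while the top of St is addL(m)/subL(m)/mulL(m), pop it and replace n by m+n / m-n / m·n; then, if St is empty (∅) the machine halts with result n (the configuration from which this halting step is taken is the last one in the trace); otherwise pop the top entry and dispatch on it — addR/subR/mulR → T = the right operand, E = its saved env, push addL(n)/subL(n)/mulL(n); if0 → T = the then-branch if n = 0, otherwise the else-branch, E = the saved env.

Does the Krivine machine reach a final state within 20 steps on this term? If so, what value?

Answer: 0

Derivation:
t=0: <T=((1 * 2) * ((λx. x) 0)), E=∅, St=∅>
t=1: <T=(1 * 2), E=∅, St=[mulR]>
t=2: <T=1, E=∅, St=[mulR :: mulR]>
t=3: <T=2, E=∅, St=[mulL(1) :: mulR]>
t=4: <T=((λx. x) 0), E=∅, St=[mulL(2)]>
t=5: <T=(λx. x), E=∅, St=[thunk :: mulL(2)]>
t=6: <T=x, E={x↦thunk(0, ∅)}, St=[mulL(2)]>
t=7: <T=0, E=∅, St=[mulL(2)]>
→ final value 0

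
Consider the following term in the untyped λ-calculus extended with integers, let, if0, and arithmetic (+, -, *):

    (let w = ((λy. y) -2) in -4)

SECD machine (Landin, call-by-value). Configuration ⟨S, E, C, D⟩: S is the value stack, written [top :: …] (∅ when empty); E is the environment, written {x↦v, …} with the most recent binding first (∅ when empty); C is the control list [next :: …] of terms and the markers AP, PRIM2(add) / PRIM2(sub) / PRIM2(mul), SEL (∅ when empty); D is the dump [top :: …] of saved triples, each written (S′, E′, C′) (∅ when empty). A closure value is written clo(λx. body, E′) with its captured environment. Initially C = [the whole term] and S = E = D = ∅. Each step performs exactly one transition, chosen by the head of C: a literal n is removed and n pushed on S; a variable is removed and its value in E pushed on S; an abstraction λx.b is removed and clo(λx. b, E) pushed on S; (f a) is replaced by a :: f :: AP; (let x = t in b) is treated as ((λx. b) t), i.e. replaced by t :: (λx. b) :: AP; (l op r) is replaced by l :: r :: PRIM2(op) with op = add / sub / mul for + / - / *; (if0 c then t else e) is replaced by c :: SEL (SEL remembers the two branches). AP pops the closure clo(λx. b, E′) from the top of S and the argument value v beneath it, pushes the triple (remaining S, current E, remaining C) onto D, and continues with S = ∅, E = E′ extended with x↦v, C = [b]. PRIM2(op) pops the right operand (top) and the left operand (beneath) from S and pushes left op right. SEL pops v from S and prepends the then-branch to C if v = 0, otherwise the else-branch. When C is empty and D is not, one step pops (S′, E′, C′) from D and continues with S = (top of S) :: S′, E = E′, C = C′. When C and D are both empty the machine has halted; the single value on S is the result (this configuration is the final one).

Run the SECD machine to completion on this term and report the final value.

t=0: ⟨S=∅; E=∅; C=[(let w = ((λy. y) -2) in -4)]; D=∅⟩
t=1: ⟨S=∅; E=∅; C=[((λy. y) -2) :: (λw. -4) :: AP]; D=∅⟩
t=2: ⟨S=∅; E=∅; C=[-2 :: (λy. y) :: AP :: (λw. -4) :: AP]; D=∅⟩
t=3: ⟨S=[-2]; E=∅; C=[(λy. y) :: AP :: (λw. -4) :: AP]; D=∅⟩
t=4: ⟨S=[clo(λy. y, ∅) :: -2]; E=∅; C=[AP :: (λw. -4) :: AP]; D=∅⟩
t=5: ⟨S=∅; E={y↦-2}; C=[y]; D=[(∅, ∅, [(λw. -4) :: AP])]⟩
t=6: ⟨S=[-2]; E={y↦-2}; C=∅; D=[(∅, ∅, [(λw. -4) :: AP])]⟩
t=7: ⟨S=[-2]; E=∅; C=[(λw. -4) :: AP]; D=∅⟩
t=8: ⟨S=[clo(λw. -4, ∅) :: -2]; E=∅; C=[AP]; D=∅⟩
t=9: ⟨S=∅; E={w↦-2}; C=[-4]; D=[(∅, ∅, ∅)]⟩
t=10: ⟨S=[-4]; E={w↦-2}; C=∅; D=[(∅, ∅, ∅)]⟩
t=11: ⟨S=[-4]; E=∅; C=∅; D=∅⟩
→ final value -4

Answer: -4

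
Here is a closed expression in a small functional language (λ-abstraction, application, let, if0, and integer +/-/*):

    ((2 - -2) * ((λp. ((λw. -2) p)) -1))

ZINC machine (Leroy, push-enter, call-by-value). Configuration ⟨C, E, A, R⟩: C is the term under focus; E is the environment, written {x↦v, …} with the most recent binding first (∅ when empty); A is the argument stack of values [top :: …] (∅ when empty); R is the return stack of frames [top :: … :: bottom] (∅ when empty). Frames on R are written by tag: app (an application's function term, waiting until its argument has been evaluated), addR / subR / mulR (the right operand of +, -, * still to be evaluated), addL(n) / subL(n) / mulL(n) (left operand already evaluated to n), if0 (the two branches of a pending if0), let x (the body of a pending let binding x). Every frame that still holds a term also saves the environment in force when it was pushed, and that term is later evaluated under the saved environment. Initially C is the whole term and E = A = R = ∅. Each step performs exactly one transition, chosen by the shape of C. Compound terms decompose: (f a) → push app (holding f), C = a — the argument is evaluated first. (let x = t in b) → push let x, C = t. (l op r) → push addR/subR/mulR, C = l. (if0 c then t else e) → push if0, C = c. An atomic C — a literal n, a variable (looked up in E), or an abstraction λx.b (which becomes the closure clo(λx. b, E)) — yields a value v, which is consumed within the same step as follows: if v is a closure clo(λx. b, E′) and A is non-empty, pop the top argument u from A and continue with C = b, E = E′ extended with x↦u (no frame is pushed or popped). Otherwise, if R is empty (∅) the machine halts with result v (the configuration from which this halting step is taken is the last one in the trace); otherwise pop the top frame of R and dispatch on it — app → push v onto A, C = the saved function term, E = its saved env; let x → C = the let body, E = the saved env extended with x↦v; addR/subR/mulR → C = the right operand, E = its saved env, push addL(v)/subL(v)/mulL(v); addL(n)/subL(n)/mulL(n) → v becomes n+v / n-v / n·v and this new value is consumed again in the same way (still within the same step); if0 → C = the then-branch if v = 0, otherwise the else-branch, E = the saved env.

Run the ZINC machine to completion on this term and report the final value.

t=0: ⟨C=((2 - -2) * ((λp. ((λw. -2) p)) -1)); E=∅; A=∅; R=∅⟩
t=1: ⟨C=(2 - -2); E=∅; A=∅; R=[mulR]⟩
t=2: ⟨C=2; E=∅; A=∅; R=[subR :: mulR]⟩
t=3: ⟨C=-2; E=∅; A=∅; R=[subL(2) :: mulR]⟩
t=4: ⟨C=((λp. ((λw. -2) p)) -1); E=∅; A=∅; R=[mulL(4)]⟩
t=5: ⟨C=-1; E=∅; A=∅; R=[app :: mulL(4)]⟩
t=6: ⟨C=(λp. ((λw. -2) p)); E=∅; A=[-1]; R=[mulL(4)]⟩
t=7: ⟨C=((λw. -2) p); E={p↦-1}; A=∅; R=[mulL(4)]⟩
t=8: ⟨C=p; E={p↦-1}; A=∅; R=[app :: mulL(4)]⟩
t=9: ⟨C=(λw. -2); E={p↦-1}; A=[-1]; R=[mulL(4)]⟩
t=10: ⟨C=-2; E={w↦-1, p↦-1}; A=∅; R=[mulL(4)]⟩
→ final value -8

Answer: -8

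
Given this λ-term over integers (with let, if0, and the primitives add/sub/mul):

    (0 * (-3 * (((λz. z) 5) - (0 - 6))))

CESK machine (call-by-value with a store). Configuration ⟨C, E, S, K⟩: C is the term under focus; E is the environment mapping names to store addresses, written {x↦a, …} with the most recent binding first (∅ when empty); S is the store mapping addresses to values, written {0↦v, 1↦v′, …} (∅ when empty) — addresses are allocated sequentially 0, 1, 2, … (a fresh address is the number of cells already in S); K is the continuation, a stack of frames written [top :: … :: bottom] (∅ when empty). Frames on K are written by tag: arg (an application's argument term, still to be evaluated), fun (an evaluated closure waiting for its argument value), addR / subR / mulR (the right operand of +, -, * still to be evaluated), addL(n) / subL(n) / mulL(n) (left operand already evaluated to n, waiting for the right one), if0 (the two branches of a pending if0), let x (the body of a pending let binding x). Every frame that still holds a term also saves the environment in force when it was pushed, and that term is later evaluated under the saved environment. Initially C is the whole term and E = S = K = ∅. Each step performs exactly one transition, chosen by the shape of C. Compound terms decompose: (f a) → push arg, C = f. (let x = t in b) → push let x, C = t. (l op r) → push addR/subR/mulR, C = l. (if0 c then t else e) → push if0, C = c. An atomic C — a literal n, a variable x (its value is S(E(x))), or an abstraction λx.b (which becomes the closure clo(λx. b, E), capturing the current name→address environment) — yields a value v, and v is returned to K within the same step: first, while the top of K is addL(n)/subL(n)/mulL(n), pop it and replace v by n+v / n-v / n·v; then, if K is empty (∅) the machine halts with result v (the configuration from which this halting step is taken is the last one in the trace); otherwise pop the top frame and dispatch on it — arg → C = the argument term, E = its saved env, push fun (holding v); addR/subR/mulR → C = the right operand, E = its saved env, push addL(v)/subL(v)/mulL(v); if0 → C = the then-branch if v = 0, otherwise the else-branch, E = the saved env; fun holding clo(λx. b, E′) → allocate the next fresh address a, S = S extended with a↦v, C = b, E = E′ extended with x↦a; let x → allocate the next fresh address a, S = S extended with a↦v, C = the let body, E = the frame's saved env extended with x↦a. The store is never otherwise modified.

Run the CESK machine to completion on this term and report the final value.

[0] [C=(0 * (-3 * (((λz. z) 5) - (0 - 6)))) | E=∅ | S=∅ | K=∅]
[1] [C=0 | E=∅ | S=∅ | K=[mulR]]
[2] [C=(-3 * (((λz. z) 5) - (0 - 6))) | E=∅ | S=∅ | K=[mulL(0)]]
[3] [C=-3 | E=∅ | S=∅ | K=[mulR :: mulL(0)]]
[4] [C=(((λz. z) 5) - (0 - 6)) | E=∅ | S=∅ | K=[mulL(-3) :: mulL(0)]]
[5] [C=((λz. z) 5) | E=∅ | S=∅ | K=[subR :: mulL(-3) :: mulL(0)]]
[6] [C=(λz. z) | E=∅ | S=∅ | K=[arg :: subR :: mulL(-3) :: mulL(0)]]
[7] [C=5 | E=∅ | S=∅ | K=[fun :: subR :: mulL(-3) :: mulL(0)]]
[8] [C=z | E={z↦0} | S={0↦5} | K=[subR :: mulL(-3) :: mulL(0)]]
[9] [C=(0 - 6) | E=∅ | S={0↦5} | K=[subL(5) :: mulL(-3) :: mulL(0)]]
[10] [C=0 | E=∅ | S={0↦5} | K=[subR :: subL(5) :: mulL(-3) :: mulL(0)]]
[11] [C=6 | E=∅ | S={0↦5} | K=[subL(0) :: subL(5) :: mulL(-3) :: mulL(0)]]
→ final value 0

Answer: 0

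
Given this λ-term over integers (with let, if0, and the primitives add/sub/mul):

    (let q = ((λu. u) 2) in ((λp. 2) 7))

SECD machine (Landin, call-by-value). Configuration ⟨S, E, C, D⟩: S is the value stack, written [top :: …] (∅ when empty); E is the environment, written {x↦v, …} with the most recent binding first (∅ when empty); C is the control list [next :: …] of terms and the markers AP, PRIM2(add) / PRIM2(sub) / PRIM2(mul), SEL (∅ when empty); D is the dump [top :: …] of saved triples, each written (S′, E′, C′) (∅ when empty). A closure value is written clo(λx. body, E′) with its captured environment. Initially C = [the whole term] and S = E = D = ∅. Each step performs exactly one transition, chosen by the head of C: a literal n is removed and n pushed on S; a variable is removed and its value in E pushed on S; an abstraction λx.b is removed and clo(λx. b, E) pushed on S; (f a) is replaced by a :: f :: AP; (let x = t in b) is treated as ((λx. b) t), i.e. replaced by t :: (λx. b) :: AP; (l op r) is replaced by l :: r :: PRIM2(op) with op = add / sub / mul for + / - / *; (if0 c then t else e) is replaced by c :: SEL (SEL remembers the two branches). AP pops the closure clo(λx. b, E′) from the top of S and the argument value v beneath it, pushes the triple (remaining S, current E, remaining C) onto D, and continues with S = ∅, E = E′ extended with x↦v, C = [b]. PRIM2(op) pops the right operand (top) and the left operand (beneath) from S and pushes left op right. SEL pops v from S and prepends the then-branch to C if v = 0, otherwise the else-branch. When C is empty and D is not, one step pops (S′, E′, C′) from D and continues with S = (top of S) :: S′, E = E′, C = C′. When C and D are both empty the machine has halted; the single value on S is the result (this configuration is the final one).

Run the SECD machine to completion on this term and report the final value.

t=0: [S=∅ | E=∅ | C=[(let q = ((λu. u) 2) in ((λp. 2) 7))] | D=∅]
t=1: [S=∅ | E=∅ | C=[((λu. u) 2) :: (λq. ((λp. 2) 7)) :: AP] | D=∅]
t=2: [S=∅ | E=∅ | C=[2 :: (λu. u) :: AP :: (λq. ((λp. 2) 7)) :: AP] | D=∅]
t=3: [S=[2] | E=∅ | C=[(λu. u) :: AP :: (λq. ((λp. 2) 7)) :: AP] | D=∅]
t=4: [S=[clo(λu. u, ∅) :: 2] | E=∅ | C=[AP :: (λq. ((λp. 2) 7)) :: AP] | D=∅]
t=5: [S=∅ | E={u↦2} | C=[u] | D=[(∅, ∅, [(λq. ((λp. 2) 7)) :: AP])]]
t=6: [S=[2] | E={u↦2} | C=∅ | D=[(∅, ∅, [(λq. ((λp. 2) 7)) :: AP])]]
t=7: [S=[2] | E=∅ | C=[(λq. ((λp. 2) 7)) :: AP] | D=∅]
t=8: [S=[clo(λq. ((λp. 2) 7), ∅) :: 2] | E=∅ | C=[AP] | D=∅]
t=9: [S=∅ | E={q↦2} | C=[((λp. 2) 7)] | D=[(∅, ∅, ∅)]]
t=10: [S=∅ | E={q↦2} | C=[7 :: (λp. 2) :: AP] | D=[(∅, ∅, ∅)]]
t=11: [S=[7] | E={q↦2} | C=[(λp. 2) :: AP] | D=[(∅, ∅, ∅)]]
t=12: [S=[clo(λp. 2, {q↦2}) :: 7] | E={q↦2} | C=[AP] | D=[(∅, ∅, ∅)]]
t=13: [S=∅ | E={p↦7, q↦2} | C=[2] | D=[(∅, {q↦2}, ∅) :: (∅, ∅, ∅)]]
t=14: [S=[2] | E={p↦7, q↦2} | C=∅ | D=[(∅, {q↦2}, ∅) :: (∅, ∅, ∅)]]
t=15: [S=[2] | E={q↦2} | C=∅ | D=[(∅, ∅, ∅)]]
t=16: [S=[2] | E=∅ | C=∅ | D=∅]
→ final value 2

Answer: 2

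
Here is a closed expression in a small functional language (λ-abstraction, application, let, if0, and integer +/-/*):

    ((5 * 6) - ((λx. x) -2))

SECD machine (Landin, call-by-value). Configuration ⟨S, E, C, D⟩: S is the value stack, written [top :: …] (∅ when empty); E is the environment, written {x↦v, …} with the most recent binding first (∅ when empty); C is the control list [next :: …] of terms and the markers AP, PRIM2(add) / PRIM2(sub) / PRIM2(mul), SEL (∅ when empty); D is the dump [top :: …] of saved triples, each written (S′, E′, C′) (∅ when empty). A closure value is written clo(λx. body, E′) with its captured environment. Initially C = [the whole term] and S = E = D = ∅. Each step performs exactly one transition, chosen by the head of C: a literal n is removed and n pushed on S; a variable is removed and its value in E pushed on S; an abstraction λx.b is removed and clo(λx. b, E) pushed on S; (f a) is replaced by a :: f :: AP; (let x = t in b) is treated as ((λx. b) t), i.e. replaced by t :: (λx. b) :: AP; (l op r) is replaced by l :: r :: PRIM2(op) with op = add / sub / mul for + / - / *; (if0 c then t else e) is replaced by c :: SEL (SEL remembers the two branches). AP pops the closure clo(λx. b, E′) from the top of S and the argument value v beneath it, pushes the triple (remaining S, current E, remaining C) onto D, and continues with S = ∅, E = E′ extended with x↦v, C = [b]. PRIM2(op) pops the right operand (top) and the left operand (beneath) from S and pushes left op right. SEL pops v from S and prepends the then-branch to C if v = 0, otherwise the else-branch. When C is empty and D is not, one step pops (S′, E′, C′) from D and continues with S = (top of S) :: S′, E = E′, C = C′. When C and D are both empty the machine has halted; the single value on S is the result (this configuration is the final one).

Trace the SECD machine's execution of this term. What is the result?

Answer: 32

Derivation:
0. ⟨S=∅; E=∅; C=[((5 * 6) - ((λx. x) -2))]; D=∅⟩
1. ⟨S=∅; E=∅; C=[(5 * 6) :: ((λx. x) -2) :: PRIM2(sub)]; D=∅⟩
2. ⟨S=∅; E=∅; C=[5 :: 6 :: PRIM2(mul) :: ((λx. x) -2) :: PRIM2(sub)]; D=∅⟩
3. ⟨S=[5]; E=∅; C=[6 :: PRIM2(mul) :: ((λx. x) -2) :: PRIM2(sub)]; D=∅⟩
4. ⟨S=[6 :: 5]; E=∅; C=[PRIM2(mul) :: ((λx. x) -2) :: PRIM2(sub)]; D=∅⟩
5. ⟨S=[30]; E=∅; C=[((λx. x) -2) :: PRIM2(sub)]; D=∅⟩
6. ⟨S=[30]; E=∅; C=[-2 :: (λx. x) :: AP :: PRIM2(sub)]; D=∅⟩
7. ⟨S=[-2 :: 30]; E=∅; C=[(λx. x) :: AP :: PRIM2(sub)]; D=∅⟩
8. ⟨S=[clo(λx. x, ∅) :: -2 :: 30]; E=∅; C=[AP :: PRIM2(sub)]; D=∅⟩
9. ⟨S=∅; E={x↦-2}; C=[x]; D=[([30], ∅, [PRIM2(sub)])]⟩
10. ⟨S=[-2]; E={x↦-2}; C=∅; D=[([30], ∅, [PRIM2(sub)])]⟩
11. ⟨S=[-2 :: 30]; E=∅; C=[PRIM2(sub)]; D=∅⟩
12. ⟨S=[32]; E=∅; C=∅; D=∅⟩
→ final value 32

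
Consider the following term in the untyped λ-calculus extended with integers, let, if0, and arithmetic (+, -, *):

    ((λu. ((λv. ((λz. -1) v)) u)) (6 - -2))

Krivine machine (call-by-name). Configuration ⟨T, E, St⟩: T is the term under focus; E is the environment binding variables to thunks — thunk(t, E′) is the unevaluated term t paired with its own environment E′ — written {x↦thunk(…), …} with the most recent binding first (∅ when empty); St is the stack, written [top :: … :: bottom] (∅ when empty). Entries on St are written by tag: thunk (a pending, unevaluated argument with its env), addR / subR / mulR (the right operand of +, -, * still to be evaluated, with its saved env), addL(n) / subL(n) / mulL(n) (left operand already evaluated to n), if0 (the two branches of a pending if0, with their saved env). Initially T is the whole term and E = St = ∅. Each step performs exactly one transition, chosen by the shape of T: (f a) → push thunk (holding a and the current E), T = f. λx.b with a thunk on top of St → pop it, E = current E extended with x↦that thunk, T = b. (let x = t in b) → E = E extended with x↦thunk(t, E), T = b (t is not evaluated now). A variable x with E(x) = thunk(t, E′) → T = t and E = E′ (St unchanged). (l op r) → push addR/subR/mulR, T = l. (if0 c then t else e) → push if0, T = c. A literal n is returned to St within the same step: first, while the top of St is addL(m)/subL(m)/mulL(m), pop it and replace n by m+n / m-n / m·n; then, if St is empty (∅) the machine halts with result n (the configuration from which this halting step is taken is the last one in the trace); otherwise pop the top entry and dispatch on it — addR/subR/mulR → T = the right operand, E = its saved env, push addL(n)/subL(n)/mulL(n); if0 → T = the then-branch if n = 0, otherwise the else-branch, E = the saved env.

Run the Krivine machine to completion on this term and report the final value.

t=0: <T=((λu. ((λv. ((λz. -1) v)) u)) (6 - -2)), E=∅, St=∅>
t=1: <T=(λu. ((λv. ((λz. -1) v)) u)), E=∅, St=[thunk]>
t=2: <T=((λv. ((λz. -1) v)) u), E={u↦thunk((6 - -2), ∅)}, St=∅>
t=3: <T=(λv. ((λz. -1) v)), E={u↦thunk((6 - -2), ∅)}, St=[thunk]>
t=4: <T=((λz. -1) v), E={v↦thunk(u, {u↦thunk((6 - -2), ∅)}), u↦thunk((6 - -2), ∅)}, St=∅>
t=5: <T=(λz. -1), E={v↦thunk(u, {u↦thunk((6 - -2), ∅)}), u↦thunk((6 - -2), ∅)}, St=[thunk]>
t=6: <T=-1, E={z↦thunk(v, {v↦thunk(u, {u↦thunk((6 - -2), ∅)}), u↦thunk((6 - -2), ∅)}), v↦thunk(u, {u↦thunk((6 - -2), ∅)}), u↦thunk((6 - -2), ∅)}, St=∅>
→ final value -1

Answer: -1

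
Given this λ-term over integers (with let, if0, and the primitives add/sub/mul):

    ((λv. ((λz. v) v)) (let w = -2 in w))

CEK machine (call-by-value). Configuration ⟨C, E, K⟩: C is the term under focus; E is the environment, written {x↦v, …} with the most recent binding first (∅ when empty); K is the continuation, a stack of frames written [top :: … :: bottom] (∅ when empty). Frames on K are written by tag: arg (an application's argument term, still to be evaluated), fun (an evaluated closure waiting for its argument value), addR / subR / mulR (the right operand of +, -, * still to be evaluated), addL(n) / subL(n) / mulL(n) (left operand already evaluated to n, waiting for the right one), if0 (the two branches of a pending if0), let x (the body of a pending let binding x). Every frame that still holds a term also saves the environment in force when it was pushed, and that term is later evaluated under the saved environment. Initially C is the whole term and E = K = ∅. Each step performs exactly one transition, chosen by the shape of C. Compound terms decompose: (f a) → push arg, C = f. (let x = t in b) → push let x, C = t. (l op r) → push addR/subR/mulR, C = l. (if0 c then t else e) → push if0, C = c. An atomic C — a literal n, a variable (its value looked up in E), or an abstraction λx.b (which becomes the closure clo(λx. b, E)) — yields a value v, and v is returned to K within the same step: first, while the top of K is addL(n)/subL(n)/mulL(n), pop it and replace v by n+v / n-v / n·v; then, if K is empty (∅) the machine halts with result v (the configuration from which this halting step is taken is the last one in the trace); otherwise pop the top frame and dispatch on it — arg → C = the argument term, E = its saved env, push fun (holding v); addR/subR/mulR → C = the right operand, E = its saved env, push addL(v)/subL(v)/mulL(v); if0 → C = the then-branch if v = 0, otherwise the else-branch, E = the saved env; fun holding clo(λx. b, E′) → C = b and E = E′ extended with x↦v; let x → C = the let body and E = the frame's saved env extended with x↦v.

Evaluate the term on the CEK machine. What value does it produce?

0. ⟨C=((λv. ((λz. v) v)) (let w = -2 in w)); E=∅; K=∅⟩
1. ⟨C=(λv. ((λz. v) v)); E=∅; K=[arg]⟩
2. ⟨C=(let w = -2 in w); E=∅; K=[fun]⟩
3. ⟨C=-2; E=∅; K=[let w :: fun]⟩
4. ⟨C=w; E={w↦-2}; K=[fun]⟩
5. ⟨C=((λz. v) v); E={v↦-2}; K=∅⟩
6. ⟨C=(λz. v); E={v↦-2}; K=[arg]⟩
7. ⟨C=v; E={v↦-2}; K=[fun]⟩
8. ⟨C=v; E={z↦-2, v↦-2}; K=∅⟩
→ final value -2

Answer: -2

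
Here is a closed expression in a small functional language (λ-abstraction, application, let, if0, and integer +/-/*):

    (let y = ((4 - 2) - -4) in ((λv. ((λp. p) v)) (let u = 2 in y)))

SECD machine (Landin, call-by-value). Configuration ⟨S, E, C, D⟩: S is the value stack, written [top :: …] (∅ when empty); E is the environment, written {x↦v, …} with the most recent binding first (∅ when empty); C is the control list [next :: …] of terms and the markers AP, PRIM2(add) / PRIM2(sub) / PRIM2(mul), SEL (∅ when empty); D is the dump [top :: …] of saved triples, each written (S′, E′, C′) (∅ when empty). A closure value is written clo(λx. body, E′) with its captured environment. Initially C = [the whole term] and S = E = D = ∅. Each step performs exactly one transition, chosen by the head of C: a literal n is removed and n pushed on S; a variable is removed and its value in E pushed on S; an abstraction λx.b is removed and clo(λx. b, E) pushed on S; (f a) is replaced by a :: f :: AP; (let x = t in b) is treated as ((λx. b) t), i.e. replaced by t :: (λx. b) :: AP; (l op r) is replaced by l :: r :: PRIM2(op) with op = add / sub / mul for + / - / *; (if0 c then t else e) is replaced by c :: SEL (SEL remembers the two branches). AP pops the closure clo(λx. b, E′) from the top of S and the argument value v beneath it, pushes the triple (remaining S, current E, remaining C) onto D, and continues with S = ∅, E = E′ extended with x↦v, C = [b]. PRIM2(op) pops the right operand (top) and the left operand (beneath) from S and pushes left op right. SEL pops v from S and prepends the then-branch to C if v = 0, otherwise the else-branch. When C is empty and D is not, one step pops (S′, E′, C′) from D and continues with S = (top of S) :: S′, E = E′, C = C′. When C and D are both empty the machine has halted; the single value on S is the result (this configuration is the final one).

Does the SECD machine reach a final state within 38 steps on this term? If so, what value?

step 0: ⟨S=∅; E=∅; C=[(let y = ((4 - 2) - -4) in ((λv. ((λp. p) v)) (let u = 2 in y)))]; D=∅⟩
step 1: ⟨S=∅; E=∅; C=[((4 - 2) - -4) :: (λy. ((λv. ((λp. p) v)) (let u = 2 in y))) :: AP]; D=∅⟩
step 2: ⟨S=∅; E=∅; C=[(4 - 2) :: -4 :: PRIM2(sub) :: (λy. ((λv. ((λp. p) v)) (let u = 2 in y))) :: AP]; D=∅⟩
step 3: ⟨S=∅; E=∅; C=[4 :: 2 :: PRIM2(sub) :: -4 :: PRIM2(sub) :: (λy. ((λv. ((λp. p) v)) (let u = 2 in y))) :: AP]; D=∅⟩
step 4: ⟨S=[4]; E=∅; C=[2 :: PRIM2(sub) :: -4 :: PRIM2(sub) :: (λy. ((λv. ((λp. p) v)) (let u = 2 in y))) :: AP]; D=∅⟩
step 5: ⟨S=[2 :: 4]; E=∅; C=[PRIM2(sub) :: -4 :: PRIM2(sub) :: (λy. ((λv. ((λp. p) v)) (let u = 2 in y))) :: AP]; D=∅⟩
step 6: ⟨S=[2]; E=∅; C=[-4 :: PRIM2(sub) :: (λy. ((λv. ((λp. p) v)) (let u = 2 in y))) :: AP]; D=∅⟩
step 7: ⟨S=[-4 :: 2]; E=∅; C=[PRIM2(sub) :: (λy. ((λv. ((λp. p) v)) (let u = 2 in y))) :: AP]; D=∅⟩
step 8: ⟨S=[6]; E=∅; C=[(λy. ((λv. ((λp. p) v)) (let u = 2 in y))) :: AP]; D=∅⟩
step 9: ⟨S=[clo(λy. ((λv. ((λp. p) v)) (let u = 2 in y)), ∅) :: 6]; E=∅; C=[AP]; D=∅⟩
step 10: ⟨S=∅; E={y↦6}; C=[((λv. ((λp. p) v)) (let u = 2 in y))]; D=[(∅, ∅, ∅)]⟩
step 11: ⟨S=∅; E={y↦6}; C=[(let u = 2 in y) :: (λv. ((λp. p) v)) :: AP]; D=[(∅, ∅, ∅)]⟩
step 12: ⟨S=∅; E={y↦6}; C=[2 :: (λu. y) :: AP :: (λv. ((λp. p) v)) :: AP]; D=[(∅, ∅, ∅)]⟩
step 13: ⟨S=[2]; E={y↦6}; C=[(λu. y) :: AP :: (λv. ((λp. p) v)) :: AP]; D=[(∅, ∅, ∅)]⟩
step 14: ⟨S=[clo(λu. y, {y↦6}) :: 2]; E={y↦6}; C=[AP :: (λv. ((λp. p) v)) :: AP]; D=[(∅, ∅, ∅)]⟩
step 15: ⟨S=∅; E={u↦2, y↦6}; C=[y]; D=[(∅, {y↦6}, [(λv. ((λp. p) v)) :: AP]) :: (∅, ∅, ∅)]⟩
step 16: ⟨S=[6]; E={u↦2, y↦6}; C=∅; D=[(∅, {y↦6}, [(λv. ((λp. p) v)) :: AP]) :: (∅, ∅, ∅)]⟩
step 17: ⟨S=[6]; E={y↦6}; C=[(λv. ((λp. p) v)) :: AP]; D=[(∅, ∅, ∅)]⟩
step 18: ⟨S=[clo(λv. ((λp. p) v), {y↦6}) :: 6]; E={y↦6}; C=[AP]; D=[(∅, ∅, ∅)]⟩
step 19: ⟨S=∅; E={v↦6, y↦6}; C=[((λp. p) v)]; D=[(∅, {y↦6}, ∅) :: (∅, ∅, ∅)]⟩
step 20: ⟨S=∅; E={v↦6, y↦6}; C=[v :: (λp. p) :: AP]; D=[(∅, {y↦6}, ∅) :: (∅, ∅, ∅)]⟩
step 21: ⟨S=[6]; E={v↦6, y↦6}; C=[(λp. p) :: AP]; D=[(∅, {y↦6}, ∅) :: (∅, ∅, ∅)]⟩
step 22: ⟨S=[clo(λp. p, {v↦6, y↦6}) :: 6]; E={v↦6, y↦6}; C=[AP]; D=[(∅, {y↦6}, ∅) :: (∅, ∅, ∅)]⟩
step 23: ⟨S=∅; E={p↦6, v↦6, y↦6}; C=[p]; D=[(∅, {v↦6, y↦6}, ∅) :: (∅, {y↦6}, ∅) :: (∅, ∅, ∅)]⟩
step 24: ⟨S=[6]; E={p↦6, v↦6, y↦6}; C=∅; D=[(∅, {v↦6, y↦6}, ∅) :: (∅, {y↦6}, ∅) :: (∅, ∅, ∅)]⟩
step 25: ⟨S=[6]; E={v↦6, y↦6}; C=∅; D=[(∅, {y↦6}, ∅) :: (∅, ∅, ∅)]⟩
step 26: ⟨S=[6]; E={y↦6}; C=∅; D=[(∅, ∅, ∅)]⟩
step 27: ⟨S=[6]; E=∅; C=∅; D=∅⟩
→ final value 6

Answer: 6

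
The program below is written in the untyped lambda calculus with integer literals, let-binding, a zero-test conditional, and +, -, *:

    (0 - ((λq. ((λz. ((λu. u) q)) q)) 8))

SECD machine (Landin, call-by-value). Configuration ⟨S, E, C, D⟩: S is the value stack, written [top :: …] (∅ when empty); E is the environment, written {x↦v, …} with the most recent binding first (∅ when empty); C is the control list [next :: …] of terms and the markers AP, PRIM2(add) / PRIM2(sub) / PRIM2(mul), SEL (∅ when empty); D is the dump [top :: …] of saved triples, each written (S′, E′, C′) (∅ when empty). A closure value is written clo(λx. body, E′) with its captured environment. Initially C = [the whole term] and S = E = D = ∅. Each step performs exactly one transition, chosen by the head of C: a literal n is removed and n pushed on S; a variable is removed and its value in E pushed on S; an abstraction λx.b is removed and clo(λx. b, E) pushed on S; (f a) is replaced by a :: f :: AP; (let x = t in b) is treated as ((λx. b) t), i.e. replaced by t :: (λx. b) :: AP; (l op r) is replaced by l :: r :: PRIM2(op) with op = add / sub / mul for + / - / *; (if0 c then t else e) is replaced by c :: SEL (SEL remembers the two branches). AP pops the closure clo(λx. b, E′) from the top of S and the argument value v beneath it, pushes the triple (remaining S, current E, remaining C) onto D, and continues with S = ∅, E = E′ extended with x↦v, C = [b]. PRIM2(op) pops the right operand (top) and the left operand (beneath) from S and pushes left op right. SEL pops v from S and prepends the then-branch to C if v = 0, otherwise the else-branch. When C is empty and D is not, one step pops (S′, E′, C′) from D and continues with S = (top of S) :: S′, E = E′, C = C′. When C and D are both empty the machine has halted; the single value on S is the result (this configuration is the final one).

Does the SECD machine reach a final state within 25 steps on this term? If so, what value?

Answer: -8

Machine steps:
t=0: [S=∅ | E=∅ | C=[(0 - ((λq. ((λz. ((λu. u) q)) q)) 8))] | D=∅]
t=1: [S=∅ | E=∅ | C=[0 :: ((λq. ((λz. ((λu. u) q)) q)) 8) :: PRIM2(sub)] | D=∅]
t=2: [S=[0] | E=∅ | C=[((λq. ((λz. ((λu. u) q)) q)) 8) :: PRIM2(sub)] | D=∅]
t=3: [S=[0] | E=∅ | C=[8 :: (λq. ((λz. ((λu. u) q)) q)) :: AP :: PRIM2(sub)] | D=∅]
t=4: [S=[8 :: 0] | E=∅ | C=[(λq. ((λz. ((λu. u) q)) q)) :: AP :: PRIM2(sub)] | D=∅]
t=5: [S=[clo(λq. ((λz. ((λu. u) q)) q), ∅) :: 8 :: 0] | E=∅ | C=[AP :: PRIM2(sub)] | D=∅]
t=6: [S=∅ | E={q↦8} | C=[((λz. ((λu. u) q)) q)] | D=[([0], ∅, [PRIM2(sub)])]]
t=7: [S=∅ | E={q↦8} | C=[q :: (λz. ((λu. u) q)) :: AP] | D=[([0], ∅, [PRIM2(sub)])]]
t=8: [S=[8] | E={q↦8} | C=[(λz. ((λu. u) q)) :: AP] | D=[([0], ∅, [PRIM2(sub)])]]
t=9: [S=[clo(λz. ((λu. u) q), {q↦8}) :: 8] | E={q↦8} | C=[AP] | D=[([0], ∅, [PRIM2(sub)])]]
t=10: [S=∅ | E={z↦8, q↦8} | C=[((λu. u) q)] | D=[(∅, {q↦8}, ∅) :: ([0], ∅, [PRIM2(sub)])]]
t=11: [S=∅ | E={z↦8, q↦8} | C=[q :: (λu. u) :: AP] | D=[(∅, {q↦8}, ∅) :: ([0], ∅, [PRIM2(sub)])]]
t=12: [S=[8] | E={z↦8, q↦8} | C=[(λu. u) :: AP] | D=[(∅, {q↦8}, ∅) :: ([0], ∅, [PRIM2(sub)])]]
t=13: [S=[clo(λu. u, {z↦8, q↦8}) :: 8] | E={z↦8, q↦8} | C=[AP] | D=[(∅, {q↦8}, ∅) :: ([0], ∅, [PRIM2(sub)])]]
t=14: [S=∅ | E={u↦8, z↦8, q↦8} | C=[u] | D=[(∅, {z↦8, q↦8}, ∅) :: (∅, {q↦8}, ∅) :: ([0], ∅, [PRIM2(sub)])]]
t=15: [S=[8] | E={u↦8, z↦8, q↦8} | C=∅ | D=[(∅, {z↦8, q↦8}, ∅) :: (∅, {q↦8}, ∅) :: ([0], ∅, [PRIM2(sub)])]]
t=16: [S=[8] | E={z↦8, q↦8} | C=∅ | D=[(∅, {q↦8}, ∅) :: ([0], ∅, [PRIM2(sub)])]]
t=17: [S=[8] | E={q↦8} | C=∅ | D=[([0], ∅, [PRIM2(sub)])]]
t=18: [S=[8 :: 0] | E=∅ | C=[PRIM2(sub)] | D=∅]
t=19: [S=[-8] | E=∅ | C=∅ | D=∅]
→ final value -8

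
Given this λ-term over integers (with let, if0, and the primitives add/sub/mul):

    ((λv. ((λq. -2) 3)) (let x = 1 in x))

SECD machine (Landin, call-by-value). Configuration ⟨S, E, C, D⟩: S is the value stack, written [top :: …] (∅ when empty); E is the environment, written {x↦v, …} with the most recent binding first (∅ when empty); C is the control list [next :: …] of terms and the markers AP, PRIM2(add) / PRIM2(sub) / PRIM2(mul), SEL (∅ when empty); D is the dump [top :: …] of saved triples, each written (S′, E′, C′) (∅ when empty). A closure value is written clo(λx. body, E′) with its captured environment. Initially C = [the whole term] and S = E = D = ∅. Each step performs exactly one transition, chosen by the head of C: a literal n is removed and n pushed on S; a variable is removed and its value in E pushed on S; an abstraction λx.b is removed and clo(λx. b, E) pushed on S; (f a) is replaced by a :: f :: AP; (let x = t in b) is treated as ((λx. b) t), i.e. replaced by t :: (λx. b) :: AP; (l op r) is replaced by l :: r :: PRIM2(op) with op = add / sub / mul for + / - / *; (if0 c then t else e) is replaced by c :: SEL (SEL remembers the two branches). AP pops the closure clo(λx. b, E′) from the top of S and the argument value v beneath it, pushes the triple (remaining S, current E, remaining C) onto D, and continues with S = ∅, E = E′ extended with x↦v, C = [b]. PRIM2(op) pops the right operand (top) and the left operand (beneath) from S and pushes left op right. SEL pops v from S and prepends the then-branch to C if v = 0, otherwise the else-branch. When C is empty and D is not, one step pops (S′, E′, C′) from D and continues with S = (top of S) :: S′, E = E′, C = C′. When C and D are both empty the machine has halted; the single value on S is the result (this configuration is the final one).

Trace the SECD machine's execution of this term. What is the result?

Answer: -2

Machine steps:
step 0: <S=∅, E=∅, C=[((λv. ((λq. -2) 3)) (let x = 1 in x))], D=∅>
step 1: <S=∅, E=∅, C=[(let x = 1 in x) :: (λv. ((λq. -2) 3)) :: AP], D=∅>
step 2: <S=∅, E=∅, C=[1 :: (λx. x) :: AP :: (λv. ((λq. -2) 3)) :: AP], D=∅>
step 3: <S=[1], E=∅, C=[(λx. x) :: AP :: (λv. ((λq. -2) 3)) :: AP], D=∅>
step 4: <S=[clo(λx. x, ∅) :: 1], E=∅, C=[AP :: (λv. ((λq. -2) 3)) :: AP], D=∅>
step 5: <S=∅, E={x↦1}, C=[x], D=[(∅, ∅, [(λv. ((λq. -2) 3)) :: AP])]>
step 6: <S=[1], E={x↦1}, C=∅, D=[(∅, ∅, [(λv. ((λq. -2) 3)) :: AP])]>
step 7: <S=[1], E=∅, C=[(λv. ((λq. -2) 3)) :: AP], D=∅>
step 8: <S=[clo(λv. ((λq. -2) 3), ∅) :: 1], E=∅, C=[AP], D=∅>
step 9: <S=∅, E={v↦1}, C=[((λq. -2) 3)], D=[(∅, ∅, ∅)]>
step 10: <S=∅, E={v↦1}, C=[3 :: (λq. -2) :: AP], D=[(∅, ∅, ∅)]>
step 11: <S=[3], E={v↦1}, C=[(λq. -2) :: AP], D=[(∅, ∅, ∅)]>
step 12: <S=[clo(λq. -2, {v↦1}) :: 3], E={v↦1}, C=[AP], D=[(∅, ∅, ∅)]>
step 13: <S=∅, E={q↦3, v↦1}, C=[-2], D=[(∅, {v↦1}, ∅) :: (∅, ∅, ∅)]>
step 14: <S=[-2], E={q↦3, v↦1}, C=∅, D=[(∅, {v↦1}, ∅) :: (∅, ∅, ∅)]>
step 15: <S=[-2], E={v↦1}, C=∅, D=[(∅, ∅, ∅)]>
step 16: <S=[-2], E=∅, C=∅, D=∅>
→ final value -2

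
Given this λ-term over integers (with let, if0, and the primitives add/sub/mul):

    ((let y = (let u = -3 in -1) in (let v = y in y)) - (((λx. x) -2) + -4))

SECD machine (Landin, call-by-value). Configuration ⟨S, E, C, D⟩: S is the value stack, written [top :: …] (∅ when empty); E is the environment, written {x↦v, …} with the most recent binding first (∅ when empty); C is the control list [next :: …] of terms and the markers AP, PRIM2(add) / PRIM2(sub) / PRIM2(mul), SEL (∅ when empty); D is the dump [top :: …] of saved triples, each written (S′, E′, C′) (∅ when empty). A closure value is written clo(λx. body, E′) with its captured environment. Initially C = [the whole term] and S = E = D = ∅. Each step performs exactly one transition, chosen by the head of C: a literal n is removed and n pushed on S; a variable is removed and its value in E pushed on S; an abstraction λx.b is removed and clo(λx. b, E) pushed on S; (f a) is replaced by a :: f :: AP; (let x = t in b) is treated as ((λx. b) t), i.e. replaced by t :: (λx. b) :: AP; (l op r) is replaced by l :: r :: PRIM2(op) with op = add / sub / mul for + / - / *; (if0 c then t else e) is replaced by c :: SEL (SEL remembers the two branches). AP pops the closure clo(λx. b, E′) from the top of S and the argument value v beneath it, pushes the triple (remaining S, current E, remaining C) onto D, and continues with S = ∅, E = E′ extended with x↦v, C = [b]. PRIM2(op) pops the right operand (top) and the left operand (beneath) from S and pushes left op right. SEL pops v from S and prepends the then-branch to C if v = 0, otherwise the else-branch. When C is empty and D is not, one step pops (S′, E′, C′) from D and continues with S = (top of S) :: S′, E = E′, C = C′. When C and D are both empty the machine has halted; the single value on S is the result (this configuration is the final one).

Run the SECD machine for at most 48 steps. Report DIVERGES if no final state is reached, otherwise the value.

[0] [S=∅ | E=∅ | C=[((let y = (let u = -3 in -1) in (let v = y in y)) - (((λx. x) -2) + -4))] | D=∅]
[1] [S=∅ | E=∅ | C=[(let y = (let u = -3 in -1) in (let v = y in y)) :: (((λx. x) -2) + -4) :: PRIM2(sub)] | D=∅]
[2] [S=∅ | E=∅ | C=[(let u = -3 in -1) :: (λy. (let v = y in y)) :: AP :: (((λx. x) -2) + -4) :: PRIM2(sub)] | D=∅]
[3] [S=∅ | E=∅ | C=[-3 :: (λu. -1) :: AP :: (λy. (let v = y in y)) :: AP :: (((λx. x) -2) + -4) :: PRIM2(sub)] | D=∅]
[4] [S=[-3] | E=∅ | C=[(λu. -1) :: AP :: (λy. (let v = y in y)) :: AP :: (((λx. x) -2) + -4) :: PRIM2(sub)] | D=∅]
[5] [S=[clo(λu. -1, ∅) :: -3] | E=∅ | C=[AP :: (λy. (let v = y in y)) :: AP :: (((λx. x) -2) + -4) :: PRIM2(sub)] | D=∅]
[6] [S=∅ | E={u↦-3} | C=[-1] | D=[(∅, ∅, [(λy. (let v = y in y)) :: AP :: (((λx. x) -2) + -4) :: PRIM2(sub)])]]
[7] [S=[-1] | E={u↦-3} | C=∅ | D=[(∅, ∅, [(λy. (let v = y in y)) :: AP :: (((λx. x) -2) + -4) :: PRIM2(sub)])]]
[8] [S=[-1] | E=∅ | C=[(λy. (let v = y in y)) :: AP :: (((λx. x) -2) + -4) :: PRIM2(sub)] | D=∅]
[9] [S=[clo(λy. (let v = y in y), ∅) :: -1] | E=∅ | C=[AP :: (((λx. x) -2) + -4) :: PRIM2(sub)] | D=∅]
[10] [S=∅ | E={y↦-1} | C=[(let v = y in y)] | D=[(∅, ∅, [(((λx. x) -2) + -4) :: PRIM2(sub)])]]
[11] [S=∅ | E={y↦-1} | C=[y :: (λv. y) :: AP] | D=[(∅, ∅, [(((λx. x) -2) + -4) :: PRIM2(sub)])]]
[12] [S=[-1] | E={y↦-1} | C=[(λv. y) :: AP] | D=[(∅, ∅, [(((λx. x) -2) + -4) :: PRIM2(sub)])]]
[13] [S=[clo(λv. y, {y↦-1}) :: -1] | E={y↦-1} | C=[AP] | D=[(∅, ∅, [(((λx. x) -2) + -4) :: PRIM2(sub)])]]
[14] [S=∅ | E={v↦-1, y↦-1} | C=[y] | D=[(∅, {y↦-1}, ∅) :: (∅, ∅, [(((λx. x) -2) + -4) :: PRIM2(sub)])]]
[15] [S=[-1] | E={v↦-1, y↦-1} | C=∅ | D=[(∅, {y↦-1}, ∅) :: (∅, ∅, [(((λx. x) -2) + -4) :: PRIM2(sub)])]]
[16] [S=[-1] | E={y↦-1} | C=∅ | D=[(∅, ∅, [(((λx. x) -2) + -4) :: PRIM2(sub)])]]
[17] [S=[-1] | E=∅ | C=[(((λx. x) -2) + -4) :: PRIM2(sub)] | D=∅]
[18] [S=[-1] | E=∅ | C=[((λx. x) -2) :: -4 :: PRIM2(add) :: PRIM2(sub)] | D=∅]
[19] [S=[-1] | E=∅ | C=[-2 :: (λx. x) :: AP :: -4 :: PRIM2(add) :: PRIM2(sub)] | D=∅]
[20] [S=[-2 :: -1] | E=∅ | C=[(λx. x) :: AP :: -4 :: PRIM2(add) :: PRIM2(sub)] | D=∅]
[21] [S=[clo(λx. x, ∅) :: -2 :: -1] | E=∅ | C=[AP :: -4 :: PRIM2(add) :: PRIM2(sub)] | D=∅]
[22] [S=∅ | E={x↦-2} | C=[x] | D=[([-1], ∅, [-4 :: PRIM2(add) :: PRIM2(sub)])]]
[23] [S=[-2] | E={x↦-2} | C=∅ | D=[([-1], ∅, [-4 :: PRIM2(add) :: PRIM2(sub)])]]
[24] [S=[-2 :: -1] | E=∅ | C=[-4 :: PRIM2(add) :: PRIM2(sub)] | D=∅]
[25] [S=[-4 :: -2 :: -1] | E=∅ | C=[PRIM2(add) :: PRIM2(sub)] | D=∅]
[26] [S=[-6 :: -1] | E=∅ | C=[PRIM2(sub)] | D=∅]
[27] [S=[5] | E=∅ | C=∅ | D=∅]
→ final value 5

Answer: 5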